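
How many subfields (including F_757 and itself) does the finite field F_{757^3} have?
F_{757^3} has 2 subfields

The subfields of F_{p^n} are exactly the fields F_{p^d} for d | n (each is the fixed field of the unique index-d subgroup of Gal(F_{p^n}/F_p) ≅ Z/nZ). The divisors of n = 3 are {1, 3}, giving 2 subfields: F_{757^1}, F_{757^3}.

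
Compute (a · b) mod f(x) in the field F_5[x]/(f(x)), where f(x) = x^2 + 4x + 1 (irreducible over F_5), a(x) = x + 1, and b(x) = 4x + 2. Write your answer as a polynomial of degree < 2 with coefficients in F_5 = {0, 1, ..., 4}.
a · b ≡ 3 (mod f(x))

Multiply in F_5[x]: a(x)·b(x) = (x + 1)·(4x + 2) = 4x^2 + x + 2. This has degree ≥ 2, so divide by f(x) over F_5: 4x^2 + x + 2 = (4)·(x^2 + 4x + 1) + (3). Hence a·b ≡ 3 (mod f). (F_5[x]/(f) is a field with 5^2 = 25 elements since f is irreducible of degree 2.)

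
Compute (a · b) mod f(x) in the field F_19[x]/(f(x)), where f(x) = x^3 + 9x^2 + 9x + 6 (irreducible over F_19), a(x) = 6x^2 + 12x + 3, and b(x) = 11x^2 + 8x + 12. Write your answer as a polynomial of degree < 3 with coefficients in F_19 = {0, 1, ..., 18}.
a · b ≡ 8x^2 + 2x + 12 (mod f(x))

Multiply in F_19[x]: a(x)·b(x) = (6x^2 + 12x + 3)·(11x^2 + 8x + 12) = 9x^4 + 9x^3 + 11x^2 + 16x + 17. This has degree ≥ 3, so divide by f(x) over F_19: 9x^4 + 9x^3 + 11x^2 + 16x + 17 = (9x + 4)·(x^3 + 9x^2 + 9x + 6) + (8x^2 + 2x + 12). Hence a·b ≡ 8x^2 + 2x + 12 (mod f). (F_19[x]/(f) is a field with 19^3 = 6859 elements since f is irreducible of degree 3.)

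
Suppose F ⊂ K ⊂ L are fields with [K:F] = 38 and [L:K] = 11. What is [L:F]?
[L:F] = 418

The tower law says that for any tower of field extensions F ⊂ K ⊂ L with finite degrees, [L:F] = [L:K] · [K:F]. Here this gives [L:F] = 11 · 38 = 418.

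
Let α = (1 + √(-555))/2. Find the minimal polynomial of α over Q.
m_α(x) = x^2 - x + 139

From 2α - 1 = √(-555), squaring gives (2α - 1)^2 = -555, i.e. 4α^2 - 4α + 1 = -555, so α^2 - α + (1 + 555)/4 = 0. Since -555 ≡ 1 (mod 4), (1 + 555)/4 = 139 ∈ Z. The polynomial x^2 - x + 139 has discriminant 1 - 4·(139) = -555, which is not a perfect square in Q (d = -555 is squarefree and ≠ 1), so x^2 - x + 139 is irreducible over Q. It is the minimal polynomial of α.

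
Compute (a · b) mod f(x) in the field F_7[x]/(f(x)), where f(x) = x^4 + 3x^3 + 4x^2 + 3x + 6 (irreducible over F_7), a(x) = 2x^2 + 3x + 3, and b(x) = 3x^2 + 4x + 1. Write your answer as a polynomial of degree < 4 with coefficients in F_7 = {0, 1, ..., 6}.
a · b ≡ 6x^3 + 6x^2 + 4x + 2 (mod f(x))

Multiply in F_7[x]: a(x)·b(x) = (2x^2 + 3x + 3)·(3x^2 + 4x + 1) = 6x^4 + 3x^3 + 2x^2 + x + 3. This has degree ≥ 4, so divide by f(x) over F_7: 6x^4 + 3x^3 + 2x^2 + x + 3 = (6)·(x^4 + 3x^3 + 4x^2 + 3x + 6) + (6x^3 + 6x^2 + 4x + 2). Hence a·b ≡ 6x^3 + 6x^2 + 4x + 2 (mod f). (F_7[x]/(f) is a field with 7^4 = 2401 elements since f is irreducible of degree 4.)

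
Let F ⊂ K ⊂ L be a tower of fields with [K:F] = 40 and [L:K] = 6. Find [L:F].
[L:F] = 240

The tower law says that for any tower of field extensions F ⊂ K ⊂ L with finite degrees, [L:F] = [L:K] · [K:F]. Here this gives [L:F] = 6 · 40 = 240.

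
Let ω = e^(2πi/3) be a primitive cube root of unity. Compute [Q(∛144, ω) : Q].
[Q(∛144, ω) : Q] = 6

[Q(∛144):Q] = 3 (min poly x^3 - 144, irreducible since 144 is not a perfect cube). [Q(ω):Q] = 2 (min poly x^2 + x + 1). Since Q(∛144) ⊂ R and ω ∉ R, we have ω ∉ Q(∛144), so x^2 + x + 1 remains irreducible over Q(∛144) and [Q(∛144, ω) : Q(∛144)] = 2. By the tower law, [Q(∛144, ω) : Q] = 3 · 2 = 6. (In fact Q(∛144, ω) is the splitting field of x^3 - 144 over Q.)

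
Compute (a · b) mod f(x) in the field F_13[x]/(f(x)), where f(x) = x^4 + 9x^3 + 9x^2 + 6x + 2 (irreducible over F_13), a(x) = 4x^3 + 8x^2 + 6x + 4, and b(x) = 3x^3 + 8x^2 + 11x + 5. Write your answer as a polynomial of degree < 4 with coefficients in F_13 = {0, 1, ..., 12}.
a · b ≡ 12x^3 + 4x^2 + 5x + 10 (mod f(x))

Multiply in F_13[x]: a(x)·b(x) = (4x^3 + 8x^2 + 6x + 4)·(3x^3 + 8x^2 + 11x + 5) = 12x^6 + 4x^5 + 9x^4 + 12x^3 + 8x^2 + 9x + 7. This has degree ≥ 4, so divide by f(x) over F_13: 12x^6 + 4x^5 + 9x^4 + 12x^3 + 8x^2 + 9x + 7 = (12x^2 + 5)·(x^4 + 9x^3 + 9x^2 + 6x + 2) + (12x^3 + 4x^2 + 5x + 10). Hence a·b ≡ 12x^3 + 4x^2 + 5x + 10 (mod f). (F_13[x]/(f) is a field with 13^4 = 28561 elements since f is irreducible of degree 4.)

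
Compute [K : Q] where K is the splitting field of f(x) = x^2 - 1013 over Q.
[K : Q] = 2

f(x) = x^2 - 1013 factors as (x - √1013)(x + √1013). The splitting field is K = Q(√1013). Since 1013 is squarefree and > 1, it is not a perfect square, so x^2 - 1013 is irreducible over Q and [Q(√1013) : Q] = 2. Hence [K : Q] = 2.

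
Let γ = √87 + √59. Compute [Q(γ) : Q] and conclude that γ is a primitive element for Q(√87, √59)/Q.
[Q(γ) : Q] = 4 (equivalently, Q(γ) = Q(√87, √59))

Obviously Q(γ) ⊆ Q(√87, √59), and [Q(√87, √59):Q] = 4 (since 87, 59 are distinct squarefree integers > 1 with 5133 not a perfect square). To show equality we compute the minimal polynomial of γ. From γ = √87 + √59: γ^2 = 87 + 2√(5133) + 59 = 146 + 2√(5133), so γ^2 - 146 = 2√(5133); squaring, (γ^2 - 146)^2 = 4·5133, i.e. γ^4 - 292γ^2 + 21316 - 20532 = 0, i.e. γ^4 - 292γ^2 + 784 = 0. So γ is a root of x^4 - 292x^2 + 784. This polynomial is irreducible over Q: it has no rational root (each ±√87 ± √59 is irrational), and any factorization into two quadratics over Q would force √(5133) ∈ Q (pairing opposite roots) or √87, √59 ∈ Q (other pairings), all impossible. Hence [Q(γ):Q] = 4 = [Q(√87, √59):Q], so Q(γ) = Q(√87, √59).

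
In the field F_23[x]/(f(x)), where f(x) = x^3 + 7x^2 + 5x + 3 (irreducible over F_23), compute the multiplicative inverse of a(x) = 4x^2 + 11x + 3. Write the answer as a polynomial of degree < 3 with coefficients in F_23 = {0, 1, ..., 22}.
a(x)^(-1) ≡ 9x^2 + 16x + 11 (mod f(x))

Since f is irreducible over F_23, F_23[x]/(f) is a field and a(x) ≠ 0 has an inverse. Apply the extended Euclidean algorithm to f(x) and a(x) in F_23[x]: f(x) = (6x + 14)·a(x) + (17x + 7);  a(x) = (7x + 14)·(17x + 7) + (20). The last nonzero remainder is the constant 20 = gcd(f, a) in F_23. Back-substituting through the division chain expresses 20 = s(x)·a(x) + t(x)·f(x) with s(x) ≡ 19x^2 + 21x + 13 (mod f), so (19x^2 + 21x + 13)·a(x) ≡ 20 (mod f). Multiplying by 20^(-1) ≡ 15 in F_23 gives a(x)^(-1) ≡ 15·(19x^2 + 21x + 13) ≡ 9x^2 + 16x + 11 (mod f). Check: (4x^2 + 11x + 3)·(9x^2 + 16x + 11) = 13x^4 + 2x^3 + 17x^2 + 8x + 10 ≡ 1 (mod x^3 + 7x^2 + 5x + 3).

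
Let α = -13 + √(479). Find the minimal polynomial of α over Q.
m_α(x) = x^2 + 26x - 310

From α + 13 = √(479), squaring gives (α + 13)^2 = 479, i.e. α^2 + 26α + 169 = 479, so α^2 + 26α - 310 = 0. The discriminant of x^2 + 26x - 310 is (26)^2 - 4·(-310) = 676 + 1240 = 1916, and 4·(479) is not a perfect square in Q since 479 is squarefree and ≠ 1. Hence x^2 + 26x - 310 is irreducible over Q and is the minimal polynomial of α.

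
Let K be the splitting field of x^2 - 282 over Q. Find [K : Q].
[K : Q] = 2

f(x) = x^2 - 282 factors as (x - √282)(x + √282). The splitting field is K = Q(√282). Since 282 is squarefree and > 1, it is not a perfect square, so x^2 - 282 is irreducible over Q and [Q(√282) : Q] = 2. Hence [K : Q] = 2.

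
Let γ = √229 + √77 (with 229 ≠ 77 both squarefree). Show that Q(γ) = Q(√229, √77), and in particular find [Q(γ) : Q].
[Q(γ) : Q] = 4 (equivalently, Q(γ) = Q(√229, √77))

Obviously Q(γ) ⊆ Q(√229, √77), and [Q(√229, √77):Q] = 4 (since 229, 77 are distinct squarefree integers > 1 with 17633 not a perfect square). To show equality we compute the minimal polynomial of γ. From γ = √229 + √77: γ^2 = 229 + 2√(17633) + 77 = 306 + 2√(17633), so γ^2 - 306 = 2√(17633); squaring, (γ^2 - 306)^2 = 4·17633, i.e. γ^4 - 612γ^2 + 93636 - 70532 = 0, i.e. γ^4 - 612γ^2 + 23104 = 0. So γ is a root of x^4 - 612x^2 + 23104. This polynomial is irreducible over Q: it has no rational root (each ±√229 ± √77 is irrational), and any factorization into two quadratics over Q would force √(17633) ∈ Q (pairing opposite roots) or √229, √77 ∈ Q (other pairings), all impossible. Hence [Q(γ):Q] = 4 = [Q(√229, √77):Q], so Q(γ) = Q(√229, √77).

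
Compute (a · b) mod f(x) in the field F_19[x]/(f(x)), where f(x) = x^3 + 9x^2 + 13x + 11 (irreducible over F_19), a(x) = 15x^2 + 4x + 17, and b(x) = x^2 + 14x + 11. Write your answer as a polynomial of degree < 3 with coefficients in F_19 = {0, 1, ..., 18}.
a · b ≡ 16x^2 + 2x + 2 (mod f(x))

Multiply in F_19[x]: a(x)·b(x) = (15x^2 + 4x + 17)·(x^2 + 14x + 11) = 15x^4 + 5x^3 + 10x^2 + 16x + 16. This has degree ≥ 3, so divide by f(x) over F_19: 15x^4 + 5x^3 + 10x^2 + 16x + 16 = (15x + 3)·(x^3 + 9x^2 + 13x + 11) + (16x^2 + 2x + 2). Hence a·b ≡ 16x^2 + 2x + 2 (mod f). (F_19[x]/(f) is a field with 19^3 = 6859 elements since f is irreducible of degree 3.)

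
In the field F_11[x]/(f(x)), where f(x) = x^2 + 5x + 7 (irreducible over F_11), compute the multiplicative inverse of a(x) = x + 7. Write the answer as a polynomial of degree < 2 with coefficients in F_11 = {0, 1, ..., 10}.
a(x)^(-1) ≡ x + 9 (mod f(x))

Since f is irreducible over F_11, F_11[x]/(f) is a field and a(x) ≠ 0 has an inverse. Apply the extended Euclidean algorithm to f(x) and a(x) in F_11[x]: f(x) = (x + 9)·a(x) + (10). The last nonzero remainder is the constant 10 = gcd(f, a) in F_11. Back-substituting through the division chain expresses 10 = s(x)·a(x) + t(x)·f(x) with s(x) ≡ 10x + 2 (mod f), so (10x + 2)·a(x) ≡ 10 (mod f). Multiplying by 10^(-1) ≡ 10 in F_11 gives a(x)^(-1) ≡ 10·(10x + 2) ≡ x + 9 (mod f). Check: (x + 7)·(x + 9) = x^2 + 5x + 8 ≡ 1 (mod x^2 + 5x + 7).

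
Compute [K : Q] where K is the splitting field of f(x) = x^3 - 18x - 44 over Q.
[K : Q] = 6

By the rational root test, any rational root of the monic integer polynomial f(x) = x^3 - 18x - 44 must be an integer dividing the constant term -44, i.e. one of ±{1, 2, 4, 11, 22, 44}. Evaluating: f(1) = -61, f(-1) = -27, f(2) = -72, f(-2) = -16, f(4) = -52, f(-4) = -36, f(11) = 1089, f(-11) = -1177, f(22) = 10208, f(-22) = -10296, f(44) = 84348, f(-44) = -84436; none is 0, so f has no rational root and is therefore irreducible over Q (a cubic with no linear factor over a field is irreducible). For an irreducible cubic, the Galois group is A_3 or S_3 according as the discriminant disc(f) = -4a^3 - 27b^2 = -4·(-18)^3 - 27·(-44)^2 = -28944 is or is not a square in Q. Here disc(f) = -28944 is not a perfect square in Q, so the Galois group of f over Q is not contained in A_3 and must be all of S_3. The splitting field has degree |S_3| = 6 over Q, so [K : Q] = 6.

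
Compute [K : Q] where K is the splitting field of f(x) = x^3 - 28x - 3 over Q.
[K : Q] = 6

By the rational root test, any rational root of the monic integer polynomial f(x) = x^3 - 28x - 3 must be an integer dividing the constant term -3, i.e. one of ±{1, 3}. Evaluating: f(1) = -30, f(-1) = 24, f(3) = -60, f(-3) = 54; none is 0, so f has no rational root and is therefore irreducible over Q (a cubic with no linear factor over a field is irreducible). For an irreducible cubic, the Galois group is A_3 or S_3 according as the discriminant disc(f) = -4a^3 - 27b^2 = -4·(-28)^3 - 27·(-3)^2 = 87565 is or is not a square in Q. Here disc(f) = 87565 is not a perfect square in Q, so the Galois group of f over Q is not contained in A_3 and must be all of S_3. The splitting field has degree |S_3| = 6 over Q, so [K : Q] = 6.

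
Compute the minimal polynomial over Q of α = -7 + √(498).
m_α(x) = x^2 + 14x - 449

From α + 7 = √(498), squaring gives (α + 7)^2 = 498, i.e. α^2 + 14α + 49 = 498, so α^2 + 14α - 449 = 0. The discriminant of x^2 + 14x - 449 is (14)^2 - 4·(-449) = 196 + 1796 = 1992, and 4·(498) is not a perfect square in Q since 498 is squarefree and ≠ 1. Hence x^2 + 14x - 449 is irreducible over Q and is the minimal polynomial of α.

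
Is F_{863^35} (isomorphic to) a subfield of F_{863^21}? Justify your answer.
No: F_{863^35} is not a subfield of F_{863^21}

F_{p^m} embeds in F_{p^n} iff m | n. Here 35 ∤ 21 (since 21 = 0·35 + 21 with remainder 21 ≠ 0), so F_{863^35} is not a subfield of F_{863^21}. Equivalently: if it were, the tower law would give 35 = [F_{863^35}:F_863] dividing [F_{863^21}:F_863] = 21, contradiction.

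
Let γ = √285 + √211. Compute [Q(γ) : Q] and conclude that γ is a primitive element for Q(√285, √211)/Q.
[Q(γ) : Q] = 4 (equivalently, Q(γ) = Q(√285, √211))

Obviously Q(γ) ⊆ Q(√285, √211), and [Q(√285, √211):Q] = 4 (since 285, 211 are distinct squarefree integers > 1 with 60135 not a perfect square). To show equality we compute the minimal polynomial of γ. From γ = √285 + √211: γ^2 = 285 + 2√(60135) + 211 = 496 + 2√(60135), so γ^2 - 496 = 2√(60135); squaring, (γ^2 - 496)^2 = 4·60135, i.e. γ^4 - 992γ^2 + 246016 - 240540 = 0, i.e. γ^4 - 992γ^2 + 5476 = 0. So γ is a root of x^4 - 992x^2 + 5476. This polynomial is irreducible over Q: it has no rational root (each ±√285 ± √211 is irrational), and any factorization into two quadratics over Q would force √(60135) ∈ Q (pairing opposite roots) or √285, √211 ∈ Q (other pairings), all impossible. Hence [Q(γ):Q] = 4 = [Q(√285, √211):Q], so Q(γ) = Q(√285, √211).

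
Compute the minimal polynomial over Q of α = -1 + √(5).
m_α(x) = x^2 + 2x - 4

From α + 1 = √(5), squaring gives (α + 1)^2 = 5, i.e. α^2 + 2α + 1 = 5, so α^2 + 2α - 4 = 0. The discriminant of x^2 + 2x - 4 is (2)^2 - 4·(-4) = 4 + 16 = 20, and 4·(5) is not a perfect square in Q since 5 is squarefree and ≠ 1. Hence x^2 + 2x - 4 is irreducible over Q and is the minimal polynomial of α.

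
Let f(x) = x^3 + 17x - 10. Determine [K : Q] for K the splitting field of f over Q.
[K : Q] = 6

By the rational root test, any rational root of the monic integer polynomial f(x) = x^3 + 17x - 10 must be an integer dividing the constant term -10, i.e. one of ±{1, 2, 5, 10}. Evaluating: f(1) = 8, f(-1) = -28, f(2) = 32, f(-2) = -52, f(5) = 200, f(-5) = -220, f(10) = 1160, f(-10) = -1180; none is 0, so f has no rational root and is therefore irreducible over Q (a cubic with no linear factor over a field is irreducible). For an irreducible cubic, the Galois group is A_3 or S_3 according as the discriminant disc(f) = -4a^3 - 27b^2 = -4·(17)^3 - 27·(-10)^2 = -22352 is or is not a square in Q. Here disc(f) = -22352 is not a perfect square in Q, so the Galois group of f over Q is not contained in A_3 and must be all of S_3. The splitting field has degree |S_3| = 6 over Q, so [K : Q] = 6.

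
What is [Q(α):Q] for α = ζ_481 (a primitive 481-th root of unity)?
[Q(α):Q] = 432

The minimal polynomial of ζ_481 over Q is the 481-th cyclotomic polynomial Φ_481(x), which is irreducible over Q and has degree φ(481) = 432. Hence [Q(α):Q] = φ(481) = 432.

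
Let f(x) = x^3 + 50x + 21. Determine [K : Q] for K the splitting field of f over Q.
[K : Q] = 6

By the rational root test, any rational root of the monic integer polynomial f(x) = x^3 + 50x + 21 must be an integer dividing the constant term 21, i.e. one of ±{1, 3, 7, 21}. Evaluating: f(1) = 72, f(-1) = -30, f(3) = 198, f(-3) = -156, f(7) = 714, f(-7) = -672, f(21) = 10332, f(-21) = -10290; none is 0, so f has no rational root and is therefore irreducible over Q (a cubic with no linear factor over a field is irreducible). For an irreducible cubic, the Galois group is A_3 or S_3 according as the discriminant disc(f) = -4a^3 - 27b^2 = -4·(50)^3 - 27·(21)^2 = -511907 is or is not a square in Q. Here disc(f) = -511907 is not a perfect square in Q, so the Galois group of f over Q is not contained in A_3 and must be all of S_3. The splitting field has degree |S_3| = 6 over Q, so [K : Q] = 6.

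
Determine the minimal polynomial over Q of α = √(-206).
m_α(x) = x^2 + 206

α satisfies α^2 + 206 = 0, so x^2 + 206 annihilates α. Since d = -206 is squarefree and ≠ 1, it is not a perfect square in Q, so x^2 + 206 has no rational root and is therefore irreducible over Q (a degree-2 polynomial over a field is irreducible iff it has no root). Hence m_α(x) = x^2 + 206.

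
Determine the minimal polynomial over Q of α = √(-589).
m_α(x) = x^2 + 589

α satisfies α^2 + 589 = 0, so x^2 + 589 annihilates α. Since d = -589 is squarefree and ≠ 1, it is not a perfect square in Q, so x^2 + 589 has no rational root and is therefore irreducible over Q (a degree-2 polynomial over a field is irreducible iff it has no root). Hence m_α(x) = x^2 + 589.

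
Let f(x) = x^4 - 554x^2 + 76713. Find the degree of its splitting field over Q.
[K : Q] = 4

Solving the quadratic in x^2: x^2 = (554 ± √(554^2 - 4·76713))/2 = (554 ± √64)/2 = (554 ± 8)/2, giving x^2 = 273 or x^2 = 281. So f(x) = (x^2 - 273)(x^2 - 281) and the roots of f are ±√273, ±√281. Hence the splitting field is K = Q(√273, √281). Since 273 and 281 are distinct squarefree integers > 1, their product 76713 is not a perfect square, so √281 ∉ Q(√273). By the tower law [K:Q] = [Q(√273,√281):Q(√273)] · [Q(√273):Q] = 2 · 2 = 4.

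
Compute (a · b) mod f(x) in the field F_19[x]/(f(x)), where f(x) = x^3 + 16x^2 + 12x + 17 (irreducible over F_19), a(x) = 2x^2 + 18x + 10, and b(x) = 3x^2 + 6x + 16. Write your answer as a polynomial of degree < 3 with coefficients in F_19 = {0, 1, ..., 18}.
a · b ≡ 8x^2 + 17x + 5 (mod f(x))

Multiply in F_19[x]: a(x)·b(x) = (2x^2 + 18x + 10)·(3x^2 + 6x + 16) = 6x^4 + 9x^3 + 18x^2 + 6x + 8. This has degree ≥ 3, so divide by f(x) over F_19: 6x^4 + 9x^3 + 18x^2 + 6x + 8 = (6x + 8)·(x^3 + 16x^2 + 12x + 17) + (8x^2 + 17x + 5). Hence a·b ≡ 8x^2 + 17x + 5 (mod f). (F_19[x]/(f) is a field with 19^3 = 6859 elements since f is irreducible of degree 3.)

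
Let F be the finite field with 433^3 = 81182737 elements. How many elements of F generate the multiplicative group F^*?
There are φ(81182736) = 26313984 primitive elements

F_q^* is cyclic of order q - 1 = 81182736. A cyclic group of order m has exactly φ(m) generators. Here m = 81182736 = 2^4 · 3^4 · 37 · 1693, so the number of primitive elements is φ(81182736) = 26313984.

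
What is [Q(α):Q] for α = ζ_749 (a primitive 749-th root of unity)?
[Q(α):Q] = 636

The minimal polynomial of ζ_749 over Q is the 749-th cyclotomic polynomial Φ_749(x), which is irreducible over Q and has degree φ(749) = 636. Hence [Q(α):Q] = φ(749) = 636.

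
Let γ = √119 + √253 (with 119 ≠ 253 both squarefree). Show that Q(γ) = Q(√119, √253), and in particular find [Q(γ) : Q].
[Q(γ) : Q] = 4 (equivalently, Q(γ) = Q(√119, √253))

Obviously Q(γ) ⊆ Q(√119, √253), and [Q(√119, √253):Q] = 4 (since 119, 253 are distinct squarefree integers > 1 with 30107 not a perfect square). To show equality we compute the minimal polynomial of γ. From γ = √119 + √253: γ^2 = 119 + 2√(30107) + 253 = 372 + 2√(30107), so γ^2 - 372 = 2√(30107); squaring, (γ^2 - 372)^2 = 4·30107, i.e. γ^4 - 744γ^2 + 138384 - 120428 = 0, i.e. γ^4 - 744γ^2 + 17956 = 0. So γ is a root of x^4 - 744x^2 + 17956. This polynomial is irreducible over Q: it has no rational root (each ±√119 ± √253 is irrational), and any factorization into two quadratics over Q would force √(30107) ∈ Q (pairing opposite roots) or √119, √253 ∈ Q (other pairings), all impossible. Hence [Q(γ):Q] = 4 = [Q(√119, √253):Q], so Q(γ) = Q(√119, √253).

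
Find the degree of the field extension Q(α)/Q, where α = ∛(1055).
[Q(α):Q] = 3

The minimal polynomial of α is x^3 - 1055, irreducible over Q since 1055 is not a perfect cube (so x^3 - 1055 has no rational root). Hence [Q(α):Q] = deg(m_α) = 3.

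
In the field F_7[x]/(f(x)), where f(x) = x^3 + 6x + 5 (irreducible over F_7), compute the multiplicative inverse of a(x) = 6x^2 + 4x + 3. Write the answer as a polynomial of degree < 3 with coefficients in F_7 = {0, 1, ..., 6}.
a(x)^(-1) ≡ 5x^2 + 5x + 2 (mod f(x))

Since f is irreducible over F_7, F_7[x]/(f) is a field and a(x) ≠ 0 has an inverse. Apply the extended Euclidean algorithm to f(x) and a(x) in F_7[x]: f(x) = (6x + 3)·a(x) + (4x + 3);  a(x) = (5x + 6)·(4x + 3) + (6). The last nonzero remainder is the constant 6 = gcd(f, a) in F_7. Back-substituting through the division chain expresses 6 = s(x)·a(x) + t(x)·f(x) with s(x) ≡ 2x^2 + 2x + 5 (mod f), so (2x^2 + 2x + 5)·a(x) ≡ 6 (mod f). Multiplying by 6^(-1) ≡ 6 in F_7 gives a(x)^(-1) ≡ 6·(2x^2 + 2x + 5) ≡ 5x^2 + 5x + 2 (mod f). Check: (6x^2 + 4x + 3)·(5x^2 + 5x + 2) = 2x^4 + x^3 + 5x^2 + 2x + 6 ≡ 1 (mod x^3 + 6x + 5).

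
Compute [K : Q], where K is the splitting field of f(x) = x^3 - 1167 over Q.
[K : Q] = 6

The roots of x^3 - 1167 are ∛1167, ω∛1167, ω^2∛1167 where ω = e^(2πi/3) is a primitive cube root of unity, so K = Q(∛1167, ω). Now [Q(∛1167):Q] = 3 (since 1167 is not a perfect cube, x^3 - 1167 is irreducible) and [Q(ω):Q] = 2. Both 2 and 3 divide [K:Q], and [K:Q] ≤ 3·2 = 6, so [K:Q] = 6. (Equivalently: Q(∛1167) ⊂ R but ω ∉ R, so [K : Q(∛1167)] = 2.)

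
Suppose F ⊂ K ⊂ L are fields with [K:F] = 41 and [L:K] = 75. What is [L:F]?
[L:F] = 3075

The tower law says that for any tower of field extensions F ⊂ K ⊂ L with finite degrees, [L:F] = [L:K] · [K:F]. Here this gives [L:F] = 75 · 41 = 3075.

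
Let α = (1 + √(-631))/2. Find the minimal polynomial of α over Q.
m_α(x) = x^2 - x + 158

From 2α - 1 = √(-631), squaring gives (2α - 1)^2 = -631, i.e. 4α^2 - 4α + 1 = -631, so α^2 - α + (1 + 631)/4 = 0. Since -631 ≡ 1 (mod 4), (1 + 631)/4 = 158 ∈ Z. The polynomial x^2 - x + 158 has discriminant 1 - 4·(158) = -631, which is not a perfect square in Q (d = -631 is squarefree and ≠ 1), so x^2 - x + 158 is irreducible over Q. It is the minimal polynomial of α.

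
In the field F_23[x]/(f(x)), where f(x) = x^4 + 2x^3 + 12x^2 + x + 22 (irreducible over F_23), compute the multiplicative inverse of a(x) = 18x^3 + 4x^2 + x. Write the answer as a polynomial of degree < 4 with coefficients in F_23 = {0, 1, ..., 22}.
a(x)^(-1) ≡ 18x^2 + 18x + 22 (mod f(x))

Since f is irreducible over F_23, F_23[x]/(f) is a field and a(x) ≠ 0 has an inverse. Apply the extended Euclidean algorithm to f(x) and a(x) in F_23[x]: f(x) = (9x + 16)·a(x) + (8x^2 + 8x + 22);  a(x) = (8x + 4)·(8x^2 + 8x + 22) + (4). The last nonzero remainder is the constant 4 = gcd(f, a) in F_23. Back-substituting through the division chain expresses 4 = s(x)·a(x) + t(x)·f(x) with s(x) ≡ 3x^2 + 3x + 19 (mod f), so (3x^2 + 3x + 19)·a(x) ≡ 4 (mod f). Multiplying by 4^(-1) ≡ 6 in F_23 gives a(x)^(-1) ≡ 6·(3x^2 + 3x + 19) ≡ 18x^2 + 18x + 22 (mod f). Check: (18x^3 + 4x^2 + x)·(18x^2 + 18x + 22) = 2x^5 + 5x^4 + 3x^3 + 14x^2 + 22x ≡ 1 (mod x^4 + 2x^3 + 12x^2 + x + 22).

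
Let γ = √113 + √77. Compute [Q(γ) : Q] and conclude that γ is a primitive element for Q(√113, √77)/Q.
[Q(γ) : Q] = 4 (equivalently, Q(γ) = Q(√113, √77))

Obviously Q(γ) ⊆ Q(√113, √77), and [Q(√113, √77):Q] = 4 (since 113, 77 are distinct squarefree integers > 1 with 8701 not a perfect square). To show equality we compute the minimal polynomial of γ. From γ = √113 + √77: γ^2 = 113 + 2√(8701) + 77 = 190 + 2√(8701), so γ^2 - 190 = 2√(8701); squaring, (γ^2 - 190)^2 = 4·8701, i.e. γ^4 - 380γ^2 + 36100 - 34804 = 0, i.e. γ^4 - 380γ^2 + 1296 = 0. So γ is a root of x^4 - 380x^2 + 1296. This polynomial is irreducible over Q: it has no rational root (each ±√113 ± √77 is irrational), and any factorization into two quadratics over Q would force √(8701) ∈ Q (pairing opposite roots) or √113, √77 ∈ Q (other pairings), all impossible. Hence [Q(γ):Q] = 4 = [Q(√113, √77):Q], so Q(γ) = Q(√113, √77).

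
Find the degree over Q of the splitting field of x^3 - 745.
[K : Q] = 6

The roots of x^3 - 745 are ∛745, ω∛745, ω^2∛745 where ω = e^(2πi/3) is a primitive cube root of unity, so K = Q(∛745, ω). Now [Q(∛745):Q] = 3 (since 745 is not a perfect cube, x^3 - 745 is irreducible) and [Q(ω):Q] = 2. Both 2 and 3 divide [K:Q], and [K:Q] ≤ 3·2 = 6, so [K:Q] = 6. (Equivalently: Q(∛745) ⊂ R but ω ∉ R, so [K : Q(∛745)] = 2.)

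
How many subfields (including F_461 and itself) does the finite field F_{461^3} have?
F_{461^3} has 2 subfields

The subfields of F_{p^n} are exactly the fields F_{p^d} for d | n (each is the fixed field of the unique index-d subgroup of Gal(F_{p^n}/F_p) ≅ Z/nZ). The divisors of n = 3 are {1, 3}, giving 2 subfields: F_{461^1}, F_{461^3}.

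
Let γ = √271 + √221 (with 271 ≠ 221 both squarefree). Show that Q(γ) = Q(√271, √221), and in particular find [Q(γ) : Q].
[Q(γ) : Q] = 4 (equivalently, Q(γ) = Q(√271, √221))

Obviously Q(γ) ⊆ Q(√271, √221), and [Q(√271, √221):Q] = 4 (since 271, 221 are distinct squarefree integers > 1 with 59891 not a perfect square). To show equality we compute the minimal polynomial of γ. From γ = √271 + √221: γ^2 = 271 + 2√(59891) + 221 = 492 + 2√(59891), so γ^2 - 492 = 2√(59891); squaring, (γ^2 - 492)^2 = 4·59891, i.e. γ^4 - 984γ^2 + 242064 - 239564 = 0, i.e. γ^4 - 984γ^2 + 2500 = 0. So γ is a root of x^4 - 984x^2 + 2500. This polynomial is irreducible over Q: it has no rational root (each ±√271 ± √221 is irrational), and any factorization into two quadratics over Q would force √(59891) ∈ Q (pairing opposite roots) or √271, √221 ∈ Q (other pairings), all impossible. Hence [Q(γ):Q] = 4 = [Q(√271, √221):Q], so Q(γ) = Q(√271, √221).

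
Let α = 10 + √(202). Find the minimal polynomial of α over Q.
m_α(x) = x^2 - 20x - 102

From α - 10 = √(202), squaring gives (α - 10)^2 = 202, i.e. α^2 - 20α + 100 = 202, so α^2 - 20α - 102 = 0. The discriminant of x^2 - 20x - 102 is (-20)^2 - 4·(-102) = 400 + 408 = 808, and 4·(202) is not a perfect square in Q since 202 is squarefree and ≠ 1. Hence x^2 - 20x - 102 is irreducible over Q and is the minimal polynomial of α.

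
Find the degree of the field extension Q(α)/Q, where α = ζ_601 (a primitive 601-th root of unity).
[Q(α):Q] = 600

The minimal polynomial of ζ_601 over Q is the 601-th cyclotomic polynomial Φ_601(x), which is irreducible over Q and has degree φ(601) = 600. Hence [Q(α):Q] = φ(601) = 600.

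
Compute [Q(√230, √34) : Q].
[Q(√230, √34) : Q] = 4

[Q(√230):Q] = 2 (min poly x^2 - 230, irreducible since 230 is squarefree > 1). For the top step, suppose √34 ∈ Q(√230), say √34 = c + d√230 with c, d ∈ Q. Squaring: 34 = c^2 + 230d^2 + 2cd√230. Since √230 ∉ Q this forces 2cd = 0. If d = 0 then √34 = c ∈ Q, contradicting 34 squarefree > 1. If c = 0 then 34 = 230d^2, so 230·34 = (230d)^2 is a perfect square in Q — but 230·34 = 7820 is not a perfect square (since 230 and 34 are distinct squarefree integers). Contradiction. Hence √34 ∉ Q(√230), so x^2 - 34 stays irreducible over Q(√230) and [Q(√230, √34) : Q(√230)] = 2. By the tower law, [Q(√230, √34) : Q] = 2 · 2 = 4.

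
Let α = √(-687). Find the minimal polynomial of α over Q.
m_α(x) = x^2 + 687

α satisfies α^2 + 687 = 0, so x^2 + 687 annihilates α. Since d = -687 is squarefree and ≠ 1, it is not a perfect square in Q, so x^2 + 687 has no rational root and is therefore irreducible over Q (a degree-2 polynomial over a field is irreducible iff it has no root). Hence m_α(x) = x^2 + 687.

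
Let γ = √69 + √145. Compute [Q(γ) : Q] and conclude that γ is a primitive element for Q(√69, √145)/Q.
[Q(γ) : Q] = 4 (equivalently, Q(γ) = Q(√69, √145))

Obviously Q(γ) ⊆ Q(√69, √145), and [Q(√69, √145):Q] = 4 (since 69, 145 are distinct squarefree integers > 1 with 10005 not a perfect square). To show equality we compute the minimal polynomial of γ. From γ = √69 + √145: γ^2 = 69 + 2√(10005) + 145 = 214 + 2√(10005), so γ^2 - 214 = 2√(10005); squaring, (γ^2 - 214)^2 = 4·10005, i.e. γ^4 - 428γ^2 + 45796 - 40020 = 0, i.e. γ^4 - 428γ^2 + 5776 = 0. So γ is a root of x^4 - 428x^2 + 5776. This polynomial is irreducible over Q: it has no rational root (each ±√69 ± √145 is irrational), and any factorization into two quadratics over Q would force √(10005) ∈ Q (pairing opposite roots) or √69, √145 ∈ Q (other pairings), all impossible. Hence [Q(γ):Q] = 4 = [Q(√69, √145):Q], so Q(γ) = Q(√69, √145).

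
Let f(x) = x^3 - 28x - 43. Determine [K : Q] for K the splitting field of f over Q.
[K : Q] = 6

By the rational root test, any rational root of the monic integer polynomial f(x) = x^3 - 28x - 43 must be an integer dividing the constant term -43, i.e. one of ±{1, 43}. Evaluating: f(1) = -70, f(-1) = -16, f(43) = 78260, f(-43) = -78346; none is 0, so f has no rational root and is therefore irreducible over Q (a cubic with no linear factor over a field is irreducible). For an irreducible cubic, the Galois group is A_3 or S_3 according as the discriminant disc(f) = -4a^3 - 27b^2 = -4·(-28)^3 - 27·(-43)^2 = 37885 is or is not a square in Q. Here disc(f) = 37885 is not a perfect square in Q, so the Galois group of f over Q is not contained in A_3 and must be all of S_3. The splitting field has degree |S_3| = 6 over Q, so [K : Q] = 6.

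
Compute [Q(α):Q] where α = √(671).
[Q(α):Q] = 2

[Q(α):Q] equals the degree of the minimal polynomial of α. Here α^2 = 671 and x^2 - 671 is irreducible (d = 671 is squarefree, ≠ 1, hence not a square), so deg(m_α) = 2. Thus [Q(α):Q] = 2.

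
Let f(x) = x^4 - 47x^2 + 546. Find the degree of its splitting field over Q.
[K : Q] = 4

Solving the quadratic in x^2: x^2 = (47 ± √(47^2 - 4·546))/2 = (47 ± √25)/2 = (47 ± 5)/2, giving x^2 = 26 or x^2 = 21. So f(x) = (x^2 - 26)(x^2 - 21) and the roots of f are ±√26, ±√21. Hence the splitting field is K = Q(√26, √21). Since 26 and 21 are distinct squarefree integers > 1, their product 546 is not a perfect square, so √21 ∉ Q(√26). By the tower law [K:Q] = [Q(√26,√21):Q(√26)] · [Q(√26):Q] = 2 · 2 = 4.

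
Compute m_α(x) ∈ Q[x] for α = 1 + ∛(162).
m_α(x) = x^3 - 3x^2 + 3x - 163

Set β = α - 1 = ∛(162), so β^3 = 162. Then (α - 1)^3 - 162 = 0, i.e. α is a root of g(x) = (x - 1)^3 - 162 = x^3 - 3x^2 + 3x - 163. Since g(x) = h(x - 1) where h(x) = x^3 - 162, and h is irreducible over Q (because 162 is not a perfect cube, so h has no rational root, and a monic cubic with no rational root is irreducible), g is also irreducible (irreducibility is preserved under the substitution x → x - 1). Hence m_α(x) = x^3 - 3x^2 + 3x - 163.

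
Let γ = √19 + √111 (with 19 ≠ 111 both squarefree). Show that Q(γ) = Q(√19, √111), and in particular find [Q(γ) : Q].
[Q(γ) : Q] = 4 (equivalently, Q(γ) = Q(√19, √111))

Obviously Q(γ) ⊆ Q(√19, √111), and [Q(√19, √111):Q] = 4 (since 19, 111 are distinct squarefree integers > 1 with 2109 not a perfect square). To show equality we compute the minimal polynomial of γ. From γ = √19 + √111: γ^2 = 19 + 2√(2109) + 111 = 130 + 2√(2109), so γ^2 - 130 = 2√(2109); squaring, (γ^2 - 130)^2 = 4·2109, i.e. γ^4 - 260γ^2 + 16900 - 8436 = 0, i.e. γ^4 - 260γ^2 + 8464 = 0. So γ is a root of x^4 - 260x^2 + 8464. This polynomial is irreducible over Q: it has no rational root (each ±√19 ± √111 is irrational), and any factorization into two quadratics over Q would force √(2109) ∈ Q (pairing opposite roots) or √19, √111 ∈ Q (other pairings), all impossible. Hence [Q(γ):Q] = 4 = [Q(√19, √111):Q], so Q(γ) = Q(√19, √111).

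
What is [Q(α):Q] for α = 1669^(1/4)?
[Q(α):Q] = 4

α is a root of x^4 - 1669. By Eisenstein's criterion at the prime p = 1669 (which divides the constant term 1669 but p^2 = 2785561 does not, since 1669 is squarefree), x^4 - 1669 is irreducible over Q. Hence [Q(α):Q] = 4.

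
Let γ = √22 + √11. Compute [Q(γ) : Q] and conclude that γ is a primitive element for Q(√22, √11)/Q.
[Q(γ) : Q] = 4 (equivalently, Q(γ) = Q(√22, √11))

Obviously Q(γ) ⊆ Q(√22, √11), and [Q(√22, √11):Q] = 4 (since 22, 11 are distinct squarefree integers > 1 with 242 not a perfect square). To show equality we compute the minimal polynomial of γ. From γ = √22 + √11: γ^2 = 22 + 2√(242) + 11 = 33 + 2√(242), so γ^2 - 33 = 2√(242); squaring, (γ^2 - 33)^2 = 4·242, i.e. γ^4 - 66γ^2 + 1089 - 968 = 0, i.e. γ^4 - 66γ^2 + 121 = 0. So γ is a root of x^4 - 66x^2 + 121. This polynomial is irreducible over Q: it has no rational root (each ±√22 ± √11 is irrational), and any factorization into two quadratics over Q would force √(242) ∈ Q (pairing opposite roots) or √22, √11 ∈ Q (other pairings), all impossible. Hence [Q(γ):Q] = 4 = [Q(√22, √11):Q], so Q(γ) = Q(√22, √11).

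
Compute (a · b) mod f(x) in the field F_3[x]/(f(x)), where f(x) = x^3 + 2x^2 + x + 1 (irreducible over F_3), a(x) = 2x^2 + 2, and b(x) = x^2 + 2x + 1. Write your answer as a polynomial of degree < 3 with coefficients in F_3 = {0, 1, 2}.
a · b ≡ 2x^2 + 2x + 2 (mod f(x))

Multiply in F_3[x]: a(x)·b(x) = (2x^2 + 2)·(x^2 + 2x + 1) = 2x^4 + x^3 + x^2 + x + 2. This has degree ≥ 3, so divide by f(x) over F_3: 2x^4 + x^3 + x^2 + x + 2 = (2x)·(x^3 + 2x^2 + x + 1) + (2x^2 + 2x + 2). Hence a·b ≡ 2x^2 + 2x + 2 (mod f). (F_3[x]/(f) is a field with 3^3 = 27 elements since f is irreducible of degree 3.)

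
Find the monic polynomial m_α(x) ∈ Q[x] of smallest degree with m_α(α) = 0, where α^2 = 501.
m_α(x) = x^2 - 501

α satisfies α^2 - 501 = 0, so x^2 - 501 annihilates α. Since d = 501 is squarefree and ≠ 1, it is not a perfect square in Q, so x^2 - 501 has no rational root and is therefore irreducible over Q (a degree-2 polynomial over a field is irreducible iff it has no root). Hence m_α(x) = x^2 - 501.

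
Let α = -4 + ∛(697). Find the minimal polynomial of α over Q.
m_α(x) = x^3 + 12x^2 + 48x - 633

Set β = α + 4 = ∛(697), so β^3 = 697. Then (α + 4)^3 - 697 = 0, i.e. α is a root of g(x) = (x + 4)^3 - 697 = x^3 + 12x^2 + 48x - 633. Since g(x) = h(x + 4) where h(x) = x^3 - 697, and h is irreducible over Q (because 697 is not a perfect cube, so h has no rational root, and a monic cubic with no rational root is irreducible), g is also irreducible (irreducibility is preserved under the substitution x → x + 4). Hence m_α(x) = x^3 + 12x^2 + 48x - 633.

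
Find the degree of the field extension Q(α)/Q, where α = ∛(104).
[Q(α):Q] = 3

The minimal polynomial of α is x^3 - 104, irreducible over Q since 104 is not a perfect cube (so x^3 - 104 has no rational root). Hence [Q(α):Q] = deg(m_α) = 3.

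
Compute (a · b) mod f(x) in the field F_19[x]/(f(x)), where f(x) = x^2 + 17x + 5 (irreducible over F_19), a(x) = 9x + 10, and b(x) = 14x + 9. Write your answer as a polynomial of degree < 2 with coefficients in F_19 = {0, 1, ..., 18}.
a · b ≡ 17x + 11 (mod f(x))

Multiply in F_19[x]: a(x)·b(x) = (9x + 10)·(14x + 9) = 12x^2 + 12x + 14. This has degree ≥ 2, so divide by f(x) over F_19: 12x^2 + 12x + 14 = (12)·(x^2 + 17x + 5) + (17x + 11). Hence a·b ≡ 17x + 11 (mod f). (F_19[x]/(f) is a field with 19^2 = 361 elements since f is irreducible of degree 2.)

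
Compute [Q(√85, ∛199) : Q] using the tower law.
[Q(√85, ∛199) : Q] = 6

Let L = Q(√85, ∛199). Since Q(√85) ⊂ L and [Q(√85):Q] = 2, the tower law gives 2 | [L:Q]. Likewise Q(∛199) ⊂ L with [Q(∛199):Q] = 3 (because 199 is not a perfect cube), so 3 | [L:Q]. As gcd(2,3) = 1, [L:Q] is divisible by 6. Conversely L is generated over Q by √85 and ∛199, so [L:Q] ≤ 2·3 = 6. Therefore [Q(√85, ∛199) : Q] = 6.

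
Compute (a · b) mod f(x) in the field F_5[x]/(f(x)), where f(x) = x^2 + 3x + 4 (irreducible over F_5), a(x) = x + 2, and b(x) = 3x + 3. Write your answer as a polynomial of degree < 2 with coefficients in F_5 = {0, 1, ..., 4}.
a · b ≡ 4 (mod f(x))

Multiply in F_5[x]: a(x)·b(x) = (x + 2)·(3x + 3) = 3x^2 + 4x + 1. This has degree ≥ 2, so divide by f(x) over F_5: 3x^2 + 4x + 1 = (3)·(x^2 + 3x + 4) + (4). Hence a·b ≡ 4 (mod f). (F_5[x]/(f) is a field with 5^2 = 25 elements since f is irreducible of degree 2.)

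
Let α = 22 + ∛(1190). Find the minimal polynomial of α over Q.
m_α(x) = x^3 - 66x^2 + 1452x - 11838

Set β = α - 22 = ∛(1190), so β^3 = 1190. Then (α - 22)^3 - 1190 = 0, i.e. α is a root of g(x) = (x - 22)^3 - 1190 = x^3 - 66x^2 + 1452x - 11838. Since g(x) = h(x - 22) where h(x) = x^3 - 1190, and h is irreducible over Q (because 1190 is not a perfect cube, so h has no rational root, and a monic cubic with no rational root is irreducible), g is also irreducible (irreducibility is preserved under the substitution x → x - 22). Hence m_α(x) = x^3 - 66x^2 + 1452x - 11838.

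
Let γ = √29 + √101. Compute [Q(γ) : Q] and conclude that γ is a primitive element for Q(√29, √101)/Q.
[Q(γ) : Q] = 4 (equivalently, Q(γ) = Q(√29, √101))

Obviously Q(γ) ⊆ Q(√29, √101), and [Q(√29, √101):Q] = 4 (since 29, 101 are distinct squarefree integers > 1 with 2929 not a perfect square). To show equality we compute the minimal polynomial of γ. From γ = √29 + √101: γ^2 = 29 + 2√(2929) + 101 = 130 + 2√(2929), so γ^2 - 130 = 2√(2929); squaring, (γ^2 - 130)^2 = 4·2929, i.e. γ^4 - 260γ^2 + 16900 - 11716 = 0, i.e. γ^4 - 260γ^2 + 5184 = 0. So γ is a root of x^4 - 260x^2 + 5184. This polynomial is irreducible over Q: it has no rational root (each ±√29 ± √101 is irrational), and any factorization into two quadratics over Q would force √(2929) ∈ Q (pairing opposite roots) or √29, √101 ∈ Q (other pairings), all impossible. Hence [Q(γ):Q] = 4 = [Q(√29, √101):Q], so Q(γ) = Q(√29, √101).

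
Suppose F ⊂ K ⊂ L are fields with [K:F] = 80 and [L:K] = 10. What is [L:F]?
[L:F] = 800

The tower law says that for any tower of field extensions F ⊂ K ⊂ L with finite degrees, [L:F] = [L:K] · [K:F]. Here this gives [L:F] = 10 · 80 = 800.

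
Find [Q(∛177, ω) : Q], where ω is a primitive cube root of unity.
[Q(∛177, ω) : Q] = 6

[Q(∛177):Q] = 3 (min poly x^3 - 177, irreducible since 177 is not a perfect cube). [Q(ω):Q] = 2 (min poly x^2 + x + 1). Since Q(∛177) ⊂ R and ω ∉ R, we have ω ∉ Q(∛177), so x^2 + x + 1 remains irreducible over Q(∛177) and [Q(∛177, ω) : Q(∛177)] = 2. By the tower law, [Q(∛177, ω) : Q] = 3 · 2 = 6. (In fact Q(∛177, ω) is the splitting field of x^3 - 177 over Q.)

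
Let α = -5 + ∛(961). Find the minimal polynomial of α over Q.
m_α(x) = x^3 + 15x^2 + 75x - 836

Set β = α + 5 = ∛(961), so β^3 = 961. Then (α + 5)^3 - 961 = 0, i.e. α is a root of g(x) = (x + 5)^3 - 961 = x^3 + 15x^2 + 75x - 836. Since g(x) = h(x + 5) where h(x) = x^3 - 961, and h is irreducible over Q (because 961 is not a perfect cube, so h has no rational root, and a monic cubic with no rational root is irreducible), g is also irreducible (irreducibility is preserved under the substitution x → x + 5). Hence m_α(x) = x^3 + 15x^2 + 75x - 836.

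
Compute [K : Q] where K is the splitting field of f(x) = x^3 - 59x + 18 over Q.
[K : Q] = 6

By the rational root test, any rational root of the monic integer polynomial f(x) = x^3 - 59x + 18 must be an integer dividing the constant term 18, i.e. one of ±{1, 2, 3, 6, 9, 18}. Evaluating: f(1) = -40, f(-1) = 76, f(2) = -92, f(-2) = 128, f(3) = -132, f(-3) = 168, f(6) = -120, f(-6) = 156, f(9) = 216, f(-9) = -180, f(18) = 4788, f(-18) = -4752; none is 0, so f has no rational root and is therefore irreducible over Q (a cubic with no linear factor over a field is irreducible). For an irreducible cubic, the Galois group is A_3 or S_3 according as the discriminant disc(f) = -4a^3 - 27b^2 = -4·(-59)^3 - 27·(18)^2 = 812768 is or is not a square in Q. Here disc(f) = 812768 is not a perfect square in Q, so the Galois group of f over Q is not contained in A_3 and must be all of S_3. The splitting field has degree |S_3| = 6 over Q, so [K : Q] = 6.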